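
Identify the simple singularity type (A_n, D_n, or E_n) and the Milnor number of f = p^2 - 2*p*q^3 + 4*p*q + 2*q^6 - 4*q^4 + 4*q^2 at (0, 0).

Type A_{5}, Milnor number mu = 5.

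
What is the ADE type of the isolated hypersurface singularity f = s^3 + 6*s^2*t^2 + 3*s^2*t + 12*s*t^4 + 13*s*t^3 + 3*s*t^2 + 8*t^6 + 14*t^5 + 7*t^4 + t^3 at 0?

E_{7}

The Hessian of f at 0 has rank 0. Corank 2; j^3 = (s + t)^3 is a perfect cube, so E-series; the 4-jet and mu = 7 give E_7.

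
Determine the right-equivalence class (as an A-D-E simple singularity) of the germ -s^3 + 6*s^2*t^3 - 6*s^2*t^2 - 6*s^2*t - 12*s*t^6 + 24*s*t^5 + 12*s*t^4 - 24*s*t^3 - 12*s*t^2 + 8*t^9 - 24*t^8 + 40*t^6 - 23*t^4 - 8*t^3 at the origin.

E_6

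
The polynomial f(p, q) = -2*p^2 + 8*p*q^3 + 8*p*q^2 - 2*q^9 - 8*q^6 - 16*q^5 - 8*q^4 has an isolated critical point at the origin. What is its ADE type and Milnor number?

The Hessian of f at 0 is [[-4, 0], [0, 0]] with rank 1, so corank 1. A Groebner basis of the Jacobian ideal J(f) in C{p,q} is {p^2*q^2 - 2*p^2*q + 3*p^2 - 8*p*q^2 + 2*p*q - 2*p + 4*q^2, p^3 - 6*p^2*q + 10*p^2 - 28*p*q^2 + 8*p*q - 8*p + 16*q^2, -p/2 + q^3 + q^2}; counting standard monomials gives mu = 8. Corank 1: A-series; mu = 8 gives A_8.

Type A8, Milnor number mu = 8.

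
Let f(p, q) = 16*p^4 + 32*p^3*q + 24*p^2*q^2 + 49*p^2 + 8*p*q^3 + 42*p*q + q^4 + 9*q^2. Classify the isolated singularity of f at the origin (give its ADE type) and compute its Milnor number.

The Hessian of f at 0 is [[98, 42], [42, 18]] with rank 1, so corank 1. A Groebner basis of the Jacobian ideal J(f) in C{p,q} is {q^3, p + 3*q/7}; counting standard monomials gives mu = 3. Corank 1: A-series; mu = 3 gives A_3.

Type A_{3}, Milnor number mu = 3.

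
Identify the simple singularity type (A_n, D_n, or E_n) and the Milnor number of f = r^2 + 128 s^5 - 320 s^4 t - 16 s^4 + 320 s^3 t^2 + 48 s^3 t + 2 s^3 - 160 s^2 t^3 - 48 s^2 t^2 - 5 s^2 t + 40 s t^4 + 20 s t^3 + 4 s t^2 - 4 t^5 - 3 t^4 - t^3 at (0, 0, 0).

Type D_5, Milnor number mu = 5.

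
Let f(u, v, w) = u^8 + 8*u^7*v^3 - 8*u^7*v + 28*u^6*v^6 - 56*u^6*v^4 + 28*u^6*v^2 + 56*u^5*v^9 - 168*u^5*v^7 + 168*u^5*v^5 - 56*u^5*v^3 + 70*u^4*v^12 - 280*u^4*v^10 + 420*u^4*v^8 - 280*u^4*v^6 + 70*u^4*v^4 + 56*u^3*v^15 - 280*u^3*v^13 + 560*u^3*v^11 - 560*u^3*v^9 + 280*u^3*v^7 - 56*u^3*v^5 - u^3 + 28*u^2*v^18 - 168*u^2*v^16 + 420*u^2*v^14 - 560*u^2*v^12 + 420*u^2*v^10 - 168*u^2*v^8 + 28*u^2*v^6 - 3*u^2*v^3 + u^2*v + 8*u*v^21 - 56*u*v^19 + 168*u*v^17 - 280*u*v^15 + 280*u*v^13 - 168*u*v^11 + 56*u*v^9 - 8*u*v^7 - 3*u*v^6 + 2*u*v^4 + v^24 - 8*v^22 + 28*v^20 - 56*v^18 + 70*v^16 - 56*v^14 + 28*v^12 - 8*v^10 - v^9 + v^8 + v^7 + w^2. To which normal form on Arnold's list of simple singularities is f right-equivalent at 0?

The Hessian of f at 0 is [[0, 0, 0], [0, 0, 0], [0, 0, 2]] with rank 1, so corank 2. A Groebner basis of the Jacobian ideal J(f) in C{u,v,w} is {u^2*v^2, 8*u^2*v + u^2 + u*v^3, 8*u^2*v + u*v + v^4, u^3, w}; counting standard monomials gives mu = 9. Corank 2; j^3 = -u^2*(u - v) has shape L^2 M (L != M), so D-series; mu = 9 gives D_9.

D_{9}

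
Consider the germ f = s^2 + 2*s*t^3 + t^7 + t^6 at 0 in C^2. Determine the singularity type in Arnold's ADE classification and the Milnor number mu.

Type A_6, Milnor number mu = 6.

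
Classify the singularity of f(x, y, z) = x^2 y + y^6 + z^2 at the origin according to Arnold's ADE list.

D_7

The Hessian of f at 0 is [[0, 0, 0], [0, 0, 0], [0, 0, 2]] with rank 1, so corank 2. A Groebner basis of the Jacobian ideal J(f) in C{x,y,z} is {x^2/6 + y^5, x^3, x*y, z}; counting standard monomials gives mu = 7. Corank 2; j^3 = x^2*y has shape L^2 M (L != M), so D-series; mu = 7 gives D_7.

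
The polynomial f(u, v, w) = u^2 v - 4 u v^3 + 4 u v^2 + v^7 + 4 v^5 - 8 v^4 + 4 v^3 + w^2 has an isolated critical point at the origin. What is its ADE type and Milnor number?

The Hessian of f at 0 has rank 1. Corank 2; j^3 = v*(u + 2*v)^2 has shape L^2 M (L != M), so D-series; mu = 8 gives D_8.

Type D_{8}, Milnor number mu = 8.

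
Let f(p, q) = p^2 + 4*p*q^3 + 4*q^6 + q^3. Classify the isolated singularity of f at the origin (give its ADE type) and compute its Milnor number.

Type A_{2}, Milnor number mu = 2.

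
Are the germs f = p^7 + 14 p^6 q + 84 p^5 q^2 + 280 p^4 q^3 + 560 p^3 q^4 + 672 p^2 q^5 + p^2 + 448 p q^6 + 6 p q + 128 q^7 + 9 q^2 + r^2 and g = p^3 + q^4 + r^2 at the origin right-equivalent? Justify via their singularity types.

No.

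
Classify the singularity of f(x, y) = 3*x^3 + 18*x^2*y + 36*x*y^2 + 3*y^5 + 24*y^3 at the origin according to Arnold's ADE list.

E_8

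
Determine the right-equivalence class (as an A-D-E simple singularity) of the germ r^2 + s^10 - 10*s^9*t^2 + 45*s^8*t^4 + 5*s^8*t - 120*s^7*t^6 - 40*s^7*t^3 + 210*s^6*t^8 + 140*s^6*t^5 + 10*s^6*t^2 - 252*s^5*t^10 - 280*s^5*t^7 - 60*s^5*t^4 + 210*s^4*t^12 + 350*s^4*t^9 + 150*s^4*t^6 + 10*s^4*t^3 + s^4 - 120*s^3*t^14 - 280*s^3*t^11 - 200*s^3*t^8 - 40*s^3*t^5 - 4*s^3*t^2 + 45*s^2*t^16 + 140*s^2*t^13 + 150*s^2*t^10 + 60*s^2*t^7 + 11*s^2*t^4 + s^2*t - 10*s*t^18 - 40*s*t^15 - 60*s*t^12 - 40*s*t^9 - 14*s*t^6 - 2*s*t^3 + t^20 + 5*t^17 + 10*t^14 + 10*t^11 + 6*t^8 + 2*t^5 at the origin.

D_6

The Hessian of f at 0 is [[0, 0, 0], [0, 0, 0], [0, 0, 2]] with rank 1, so corank 2. A Groebner basis of the Jacobian ideal J(f) in C{s,t,r} is {s^3, s^2*t, s^2/4 + s*t^2, -s*t + t^3, r}; counting standard monomials gives mu = 6. Corank 2; j^3 = s^2*t has shape L^2 M (L != M), so D-series; mu = 6 gives D_6.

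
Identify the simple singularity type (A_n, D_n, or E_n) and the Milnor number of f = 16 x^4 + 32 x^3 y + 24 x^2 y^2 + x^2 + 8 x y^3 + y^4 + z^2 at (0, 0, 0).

Type A3, Milnor number mu = 3.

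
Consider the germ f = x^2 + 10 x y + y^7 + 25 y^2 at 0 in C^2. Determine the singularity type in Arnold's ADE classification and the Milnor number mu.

Type A_{6}, Milnor number mu = 6.

The Hessian of f at 0 is [[2, 10], [10, 50]] with rank 1, so corank 1. A Groebner basis of the Jacobian ideal J(f) in C{x,y} is {y^6, x + 5*y}; counting standard monomials gives mu = 6. Corank 1: A-series; mu = 6 gives A_6.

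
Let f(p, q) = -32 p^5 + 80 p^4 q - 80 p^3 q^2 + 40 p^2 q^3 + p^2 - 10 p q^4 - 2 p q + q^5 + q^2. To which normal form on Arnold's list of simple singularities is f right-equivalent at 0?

A_{4}

The Hessian of f at 0 has rank 1. Corank 1: A-series; mu = 4 gives A_4.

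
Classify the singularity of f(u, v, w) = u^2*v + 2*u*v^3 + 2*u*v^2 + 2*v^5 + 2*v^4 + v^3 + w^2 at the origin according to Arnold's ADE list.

D6

The Hessian of f at 0 has rank 1. Corank 2; j^3 = v*(u + v)^2 has shape L^2 M (L != M), so D-series; mu = 6 gives D_6.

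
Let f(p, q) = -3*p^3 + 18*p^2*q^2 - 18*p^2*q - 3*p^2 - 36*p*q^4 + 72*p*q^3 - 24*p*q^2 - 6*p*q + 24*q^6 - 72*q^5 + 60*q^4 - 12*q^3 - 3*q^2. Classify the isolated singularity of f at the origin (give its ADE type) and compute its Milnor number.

Type A_2, Milnor number mu = 2.

The Hessian of f at 0 has rank 1. Corank 1: A-series; mu = 2 gives A_2.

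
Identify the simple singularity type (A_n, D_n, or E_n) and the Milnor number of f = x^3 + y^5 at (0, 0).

Type E_8, Milnor number mu = 8.

The Hessian of f at 0 has rank 0. Corank 2; j^3 = x^3 is a perfect cube, so E-series; the 5-jet and mu = 8 give E_8.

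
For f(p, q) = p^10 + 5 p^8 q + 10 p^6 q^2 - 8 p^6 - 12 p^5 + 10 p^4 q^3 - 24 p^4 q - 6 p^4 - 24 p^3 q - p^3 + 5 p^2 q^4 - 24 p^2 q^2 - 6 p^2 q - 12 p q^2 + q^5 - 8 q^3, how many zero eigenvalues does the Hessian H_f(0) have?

2

The Hessian at 0 is [[0, 0], [0, 0]] of rank 0; hence corank 2.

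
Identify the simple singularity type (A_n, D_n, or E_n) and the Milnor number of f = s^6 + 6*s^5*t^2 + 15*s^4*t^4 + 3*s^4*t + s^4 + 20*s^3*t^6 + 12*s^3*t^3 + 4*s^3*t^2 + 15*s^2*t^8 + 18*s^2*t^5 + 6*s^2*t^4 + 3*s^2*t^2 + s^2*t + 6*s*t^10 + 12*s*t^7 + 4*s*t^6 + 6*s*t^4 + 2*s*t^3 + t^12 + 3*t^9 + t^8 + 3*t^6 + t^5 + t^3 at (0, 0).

Type D_{4}, Milnor number mu = 4.

The Hessian of f at 0 has rank 0. Corank 2; j^3 = t*(s^2 + t^2) splits into three distinct lines over C (the quadratic factor has nonzero discriminant), so D_4.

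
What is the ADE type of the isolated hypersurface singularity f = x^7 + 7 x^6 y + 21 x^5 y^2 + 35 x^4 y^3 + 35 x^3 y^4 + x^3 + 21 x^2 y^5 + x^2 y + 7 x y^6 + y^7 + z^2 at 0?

D_{8}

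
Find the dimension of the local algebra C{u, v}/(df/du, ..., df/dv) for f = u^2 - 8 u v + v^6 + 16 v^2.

5

The Hessian of f at 0 is [[2, -8], [-8, 32]] with rank 1, so corank 1. A Groebner basis of the Jacobian ideal J(f) in C{u,v} is {v^5, u - 4*v}; counting standard monomials gives mu = 5. Corank 1: A-series; mu = 5 gives A_5.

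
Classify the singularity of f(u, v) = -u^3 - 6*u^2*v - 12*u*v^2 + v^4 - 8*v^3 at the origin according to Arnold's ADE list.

E6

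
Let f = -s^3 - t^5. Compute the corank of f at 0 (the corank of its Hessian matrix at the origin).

Hessian at 0 has rank 0.

2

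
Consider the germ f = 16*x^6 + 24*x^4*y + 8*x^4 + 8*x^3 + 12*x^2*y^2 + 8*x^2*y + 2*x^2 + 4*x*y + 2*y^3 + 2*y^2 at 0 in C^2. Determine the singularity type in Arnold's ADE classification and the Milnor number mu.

Type A2, Milnor number mu = 2.

The Hessian of f at 0 is [[4, 4], [4, 4]] with rank 1, so corank 1. A Groebner basis of the Jacobian ideal J(f) in C{x,y} is {y^2, x + y}; counting standard monomials gives mu = 2. Corank 1: A-series; mu = 2 gives A_2.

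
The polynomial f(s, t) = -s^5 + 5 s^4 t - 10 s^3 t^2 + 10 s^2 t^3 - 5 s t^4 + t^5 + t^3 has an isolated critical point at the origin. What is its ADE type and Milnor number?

Type E_8, Milnor number mu = 8.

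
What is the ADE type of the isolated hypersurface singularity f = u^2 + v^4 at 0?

A3

The Hessian of f at 0 has rank 1. Corank 1: A-series; mu = 3 gives A_3.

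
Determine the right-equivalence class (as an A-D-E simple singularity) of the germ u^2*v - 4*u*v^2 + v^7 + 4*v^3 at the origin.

The Hessian of f at 0 has rank 0. Corank 2; j^3 = v*(u - 2*v)^2 has shape L^2 M (L != M), so D-series; mu = 8 gives D_8.

D_8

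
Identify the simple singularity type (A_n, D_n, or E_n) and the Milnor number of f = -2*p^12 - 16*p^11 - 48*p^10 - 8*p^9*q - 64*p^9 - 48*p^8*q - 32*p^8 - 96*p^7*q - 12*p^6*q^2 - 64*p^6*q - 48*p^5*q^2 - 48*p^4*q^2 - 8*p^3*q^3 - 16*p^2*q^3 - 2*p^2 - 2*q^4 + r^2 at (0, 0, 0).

Type A3, Milnor number mu = 3.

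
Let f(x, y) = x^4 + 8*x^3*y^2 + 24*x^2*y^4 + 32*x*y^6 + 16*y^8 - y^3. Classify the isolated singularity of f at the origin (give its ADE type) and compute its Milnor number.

Type E_6, Milnor number mu = 6.

The Hessian of f at 0 has rank 0. Corank 2; j^3 = -y^3 is a perfect cube, so E-series; the 4-jet and mu = 6 give E_6.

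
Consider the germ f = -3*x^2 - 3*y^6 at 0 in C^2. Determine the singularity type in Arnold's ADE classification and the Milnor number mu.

The Hessian of f at 0 is [[-6, 0], [0, 0]] with rank 1, so corank 1. A Groebner basis of the Jacobian ideal J(f) in C{x,y} is {y^5, x}; counting standard monomials gives mu = 5. Corank 1: A-series; mu = 5 gives A_5.

Type A_5, Milnor number mu = 5.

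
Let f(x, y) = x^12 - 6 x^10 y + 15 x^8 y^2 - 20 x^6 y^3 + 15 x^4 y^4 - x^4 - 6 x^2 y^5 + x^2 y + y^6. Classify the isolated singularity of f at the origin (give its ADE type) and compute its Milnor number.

Type D7, Milnor number mu = 7.

The Hessian of f at 0 is [[0, 0], [0, 0]] with rank 0, so corank 2. A Groebner basis of the Jacobian ideal J(f) in C{x,y} is {x^2/6 + y^5, x^3, x*y}; counting standard monomials gives mu = 7. Corank 2; j^3 = x^2*y has shape L^2 M (L != M), so D-series; mu = 7 gives D_7.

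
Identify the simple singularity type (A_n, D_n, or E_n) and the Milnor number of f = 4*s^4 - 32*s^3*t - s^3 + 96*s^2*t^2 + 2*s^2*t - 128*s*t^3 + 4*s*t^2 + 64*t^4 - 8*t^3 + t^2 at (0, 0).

The Hessian of f at 0 has rank 1. Corank 1: A-series; mu = 2 gives A_2.

Type A_2, Milnor number mu = 2.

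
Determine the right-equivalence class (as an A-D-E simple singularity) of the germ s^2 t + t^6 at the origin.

The Hessian of f at 0 has rank 0. Corank 2; j^3 = s^2*t has shape L^2 M (L != M), so D-series; mu = 7 gives D_7.

D7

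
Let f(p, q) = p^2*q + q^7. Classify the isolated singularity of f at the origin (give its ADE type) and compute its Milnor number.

The Hessian of f at 0 has rank 0. Corank 2; j^3 = p^2*q has shape L^2 M (L != M), so D-series; mu = 8 gives D_8.

Type D8, Milnor number mu = 8.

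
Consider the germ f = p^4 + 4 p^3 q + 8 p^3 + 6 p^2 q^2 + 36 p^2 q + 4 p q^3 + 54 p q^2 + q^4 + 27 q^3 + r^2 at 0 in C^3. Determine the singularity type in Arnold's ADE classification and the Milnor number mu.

Type E6, Milnor number mu = 6.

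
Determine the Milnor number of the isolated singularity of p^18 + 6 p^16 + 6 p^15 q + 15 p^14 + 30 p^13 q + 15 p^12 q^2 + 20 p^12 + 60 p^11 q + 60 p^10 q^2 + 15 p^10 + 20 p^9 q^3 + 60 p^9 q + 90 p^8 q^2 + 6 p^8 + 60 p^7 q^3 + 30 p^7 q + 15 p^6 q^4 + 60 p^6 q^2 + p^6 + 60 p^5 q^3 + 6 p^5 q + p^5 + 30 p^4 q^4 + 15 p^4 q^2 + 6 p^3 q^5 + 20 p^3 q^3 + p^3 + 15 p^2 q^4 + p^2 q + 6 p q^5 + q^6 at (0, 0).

7

The Hessian of f at 0 has rank 0. Corank 2; j^3 = p^2*(p + q) has shape L^2 M (L != M), so D-series; mu = 7 gives D_7.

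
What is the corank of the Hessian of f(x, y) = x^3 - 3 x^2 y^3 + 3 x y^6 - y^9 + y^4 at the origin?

The Hessian at 0 is [[0, 0], [0, 0]] of rank 0; hence corank 2.

2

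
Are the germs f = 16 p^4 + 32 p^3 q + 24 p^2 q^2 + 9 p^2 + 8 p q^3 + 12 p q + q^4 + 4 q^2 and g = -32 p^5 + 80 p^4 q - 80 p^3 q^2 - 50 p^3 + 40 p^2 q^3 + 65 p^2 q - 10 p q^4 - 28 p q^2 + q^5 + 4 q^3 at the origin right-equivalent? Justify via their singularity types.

No.

The Hessian of f at 0 is [[18, 12], [12, 8]] with rank 1, so corank 1. A Groebner basis of the Jacobian ideal J(f) in C{p,q} is {q^3, p + 2*q/3}; counting standard monomials gives mu = 3. Corank 1: A-series; mu = 3 gives A_3. The Hessian of g at 0 is [[0, 0], [0, 0]] with rank 0, so corank 2. A Groebner basis of the Jacobian ideal J(g) in C{p,q} is {625*p*q/2 + q^4 - 125*q^2, p*q^2 - 2*q^3/5, p^2 - 9*p*q/10 + q^2/5}; counting standard monomials gives mu = 6. Corank 2; j^3 = -(2*p - q)*(5*p - 2*q)^2 has shape L^2 M (L != M), so D-series; mu = 6 gives D_6. f is A_3 but g is D_6, hence not right-equivalent.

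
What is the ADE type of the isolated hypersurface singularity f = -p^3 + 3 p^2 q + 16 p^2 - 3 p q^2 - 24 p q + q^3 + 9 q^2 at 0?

A_{2}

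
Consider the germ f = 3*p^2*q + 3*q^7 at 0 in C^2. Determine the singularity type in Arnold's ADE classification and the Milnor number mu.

Type D8, Milnor number mu = 8.

The Hessian of f at 0 is [[0, 0], [0, 0]] with rank 0, so corank 2. A Groebner basis of the Jacobian ideal J(f) in C{p,q} is {p^2/7 + q^6, p^3, p*q}; counting standard monomials gives mu = 8. Corank 2; j^3 = 3*p^2*q has shape L^2 M (L != M), so D-series; mu = 8 gives D_8.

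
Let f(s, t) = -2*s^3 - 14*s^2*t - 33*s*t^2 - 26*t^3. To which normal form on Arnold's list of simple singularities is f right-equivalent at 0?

D_4

The Hessian of f at 0 has rank 0. Corank 2; j^3 = -(s + 2*t)*(2*s^2 + 10*s*t + 13*t^2) splits into three distinct lines over C (the quadratic factor has nonzero discriminant), so D_4.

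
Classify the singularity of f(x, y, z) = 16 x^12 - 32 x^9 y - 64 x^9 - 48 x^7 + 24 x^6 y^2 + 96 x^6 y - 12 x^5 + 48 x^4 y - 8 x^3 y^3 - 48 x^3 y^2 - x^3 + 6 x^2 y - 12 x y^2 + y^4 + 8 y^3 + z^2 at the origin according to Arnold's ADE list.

The Hessian of f at 0 has rank 1. Corank 2; j^3 = -(x - 2*y)^3 is a perfect cube, so E-series; the 4-jet and mu = 6 give E_6.

E_{6}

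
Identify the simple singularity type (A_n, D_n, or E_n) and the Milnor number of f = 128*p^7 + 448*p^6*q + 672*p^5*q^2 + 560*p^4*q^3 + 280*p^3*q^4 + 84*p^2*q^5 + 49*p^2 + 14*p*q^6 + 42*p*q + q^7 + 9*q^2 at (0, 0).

The Hessian of f at 0 has rank 1. Corank 1: A-series; mu = 6 gives A_6.

Type A_{6}, Milnor number mu = 6.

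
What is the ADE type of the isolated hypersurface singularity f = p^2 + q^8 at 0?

A_7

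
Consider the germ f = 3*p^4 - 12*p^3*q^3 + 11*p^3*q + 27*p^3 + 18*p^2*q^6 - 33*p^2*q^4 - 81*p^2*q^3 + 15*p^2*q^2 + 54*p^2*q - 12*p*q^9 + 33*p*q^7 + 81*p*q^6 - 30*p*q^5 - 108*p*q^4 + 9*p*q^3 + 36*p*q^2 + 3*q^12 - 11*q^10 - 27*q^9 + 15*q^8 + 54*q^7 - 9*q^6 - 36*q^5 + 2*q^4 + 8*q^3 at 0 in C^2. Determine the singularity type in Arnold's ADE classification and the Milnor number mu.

The Hessian of f at 0 is [[0, 0], [0, 0]] with rank 0, so corank 2. A Groebner basis of the Jacobian ideal J(f) in C{p,q} is {19683*p^2 + 26244*p*q + q^4 + 27*q^3 + 8748*q^2, p^3 + 270*p^2 + 360*p*q + 2*q^3/3 + 120*q^2, p^2*q - 243*p^2 - 324*p*q - 7*q^3/9 - 108*q^2, 162*p^2 + p*q^2 + 216*p*q + 8*q^3/9 + 72*q^2}; counting standard monomials gives mu = 7. Corank 2; j^3 = (3*p + 2*q)^3 is a perfect cube, so E-series; the 4-jet and mu = 7 give E_7.

Type E_7, Milnor number mu = 7.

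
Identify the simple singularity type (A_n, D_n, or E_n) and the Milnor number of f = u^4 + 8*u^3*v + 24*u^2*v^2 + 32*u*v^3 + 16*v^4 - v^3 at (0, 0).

Type E6, Milnor number mu = 6.

The Hessian of f at 0 has rank 0. Corank 2; j^3 = -v^3 is a perfect cube, so E-series; the 4-jet and mu = 6 give E_6.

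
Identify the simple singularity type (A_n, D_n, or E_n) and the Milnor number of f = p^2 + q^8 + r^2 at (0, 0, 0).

Type A7, Milnor number mu = 7.

The Hessian of f at 0 has rank 2. Corank 1: A-series; mu = 7 gives A_7.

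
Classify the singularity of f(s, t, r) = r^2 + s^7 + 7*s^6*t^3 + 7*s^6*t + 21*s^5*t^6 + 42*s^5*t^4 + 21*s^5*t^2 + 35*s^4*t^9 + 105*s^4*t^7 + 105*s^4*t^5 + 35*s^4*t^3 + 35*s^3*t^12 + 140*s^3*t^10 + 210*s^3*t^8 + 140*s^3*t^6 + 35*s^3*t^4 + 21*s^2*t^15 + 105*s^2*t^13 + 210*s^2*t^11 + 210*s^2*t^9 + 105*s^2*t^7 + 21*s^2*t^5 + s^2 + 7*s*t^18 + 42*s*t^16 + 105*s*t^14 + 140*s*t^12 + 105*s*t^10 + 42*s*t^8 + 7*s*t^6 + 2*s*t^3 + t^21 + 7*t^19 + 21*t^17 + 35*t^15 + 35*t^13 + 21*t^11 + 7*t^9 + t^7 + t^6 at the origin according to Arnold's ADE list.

A6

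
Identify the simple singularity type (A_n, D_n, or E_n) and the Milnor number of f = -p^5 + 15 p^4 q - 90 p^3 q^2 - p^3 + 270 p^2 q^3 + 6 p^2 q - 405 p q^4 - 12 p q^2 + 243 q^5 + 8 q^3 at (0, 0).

The Hessian of f at 0 has rank 0. Corank 2; j^3 = -(p - 2*q)^3 is a perfect cube, so E-series; the 5-jet and mu = 8 give E_8.

Type E8, Milnor number mu = 8.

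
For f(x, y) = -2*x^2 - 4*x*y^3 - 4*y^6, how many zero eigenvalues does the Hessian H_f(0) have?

1

The Hessian at 0 is [[-4, 0], [0, 0]] of rank 1; hence corank 1.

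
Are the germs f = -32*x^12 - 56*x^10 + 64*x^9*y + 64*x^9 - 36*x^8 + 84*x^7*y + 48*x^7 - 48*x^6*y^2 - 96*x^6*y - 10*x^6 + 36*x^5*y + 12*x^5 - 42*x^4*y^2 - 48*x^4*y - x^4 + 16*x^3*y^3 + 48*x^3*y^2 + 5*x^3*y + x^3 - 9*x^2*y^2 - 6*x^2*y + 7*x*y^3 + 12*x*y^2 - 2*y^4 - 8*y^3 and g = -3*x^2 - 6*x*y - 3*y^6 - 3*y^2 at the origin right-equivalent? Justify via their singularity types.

The Hessian of f at 0 is [[0, 0], [0, 0]] with rank 0, so corank 2. A Groebner basis of the Jacobian ideal J(f) in C{x,y} is {3*x^2 - 12*x*y + y^4 - y^3 + 12*y^2, x^3 - 18*x^2 + 72*x*y - 2*y^3 - 72*y^2, x^2*y - 7*x^2 + 28*x*y - 5*y^3/3 - 28*y^2, -2*x^2 + x*y^2 + 8*x*y - 4*y^3/3 - 8*y^2}; counting standard monomials gives mu = 7. Corank 2; j^3 = (x - 2*y)^3 is a perfect cube, so E-series; the 4-jet and mu = 7 give E_7. The Hessian of g at 0 is [[-6, -6], [-6, -6]] with rank 1, so corank 1. A Groebner basis of the Jacobian ideal J(g) in C{x,y} is {y^5, x + y}; counting standard monomials gives mu = 5. Corank 1: A-series; mu = 5 gives A_5. f is E_7 but g is A_5, hence not right-equivalent.

No.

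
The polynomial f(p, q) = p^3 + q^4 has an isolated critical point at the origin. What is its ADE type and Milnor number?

Type E6, Milnor number mu = 6.

The Hessian of f at 0 has rank 0. Corank 2; j^3 = p^3 is a perfect cube, so E-series; the 4-jet and mu = 6 give E_6.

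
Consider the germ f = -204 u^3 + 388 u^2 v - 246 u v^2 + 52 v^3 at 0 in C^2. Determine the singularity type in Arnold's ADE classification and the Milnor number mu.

The Hessian of f at 0 is [[0, 0], [0, 0]] with rank 0, so corank 2. A Groebner basis of the Jacobian ideal J(f) in C{u,v} is {v^3, u^2 - 3*v^2/2, u*v - 3*v^2/2}; counting standard monomials gives mu = 4. Corank 2; j^3 = -2*(3*u - 2*v)*(34*u^2 - 42*u*v + 13*v^2) splits into three distinct lines over C (the quadratic factor has nonzero discriminant), so D_4.

Type D_4, Milnor number mu = 4.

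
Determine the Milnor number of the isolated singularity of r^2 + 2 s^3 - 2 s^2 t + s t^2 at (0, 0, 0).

4

The Hessian of f at 0 has rank 1. Corank 2; j^3 = s*(2*s^2 - 2*s*t + t^2) splits into three distinct lines over C (the quadratic factor has nonzero discriminant), so D_4.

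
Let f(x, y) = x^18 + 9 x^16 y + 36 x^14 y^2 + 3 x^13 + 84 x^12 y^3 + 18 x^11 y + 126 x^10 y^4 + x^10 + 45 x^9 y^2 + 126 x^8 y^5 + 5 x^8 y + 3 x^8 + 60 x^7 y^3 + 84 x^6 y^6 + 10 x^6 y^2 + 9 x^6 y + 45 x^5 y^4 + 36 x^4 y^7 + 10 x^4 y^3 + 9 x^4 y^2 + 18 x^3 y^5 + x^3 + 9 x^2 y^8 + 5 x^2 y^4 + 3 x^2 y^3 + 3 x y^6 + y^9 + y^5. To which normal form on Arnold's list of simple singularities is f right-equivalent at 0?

The Hessian of f at 0 is [[0, 0], [0, 0]] with rank 0, so corank 2. A Groebner basis of the Jacobian ideal J(f) in C{x,y} is {x^2/2 + x*y^3, y^4, x^3, x^2*y}; counting standard monomials gives mu = 8. Corank 2; j^3 = x^3 is a perfect cube, so E-series; the 5-jet and mu = 8 give E_8.

E_{8}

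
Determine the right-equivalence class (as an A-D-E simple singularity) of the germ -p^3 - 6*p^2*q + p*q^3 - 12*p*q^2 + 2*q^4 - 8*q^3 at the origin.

E_{7}

The Hessian of f at 0 has rank 0. Corank 2; j^3 = -(p + 2*q)^3 is a perfect cube, so E-series; the 4-jet and mu = 7 give E_7.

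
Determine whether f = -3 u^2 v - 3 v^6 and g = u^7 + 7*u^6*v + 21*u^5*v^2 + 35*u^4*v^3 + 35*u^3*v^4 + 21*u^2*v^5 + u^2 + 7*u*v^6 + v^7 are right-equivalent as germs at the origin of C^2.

The Hessian of f at 0 is [[0, 0], [0, 0]] with rank 0, so corank 2. A Groebner basis of the Jacobian ideal J(f) in C{u,v} is {u^2/6 + v^5, u^3, u*v}; counting standard monomials gives mu = 7. Corank 2; j^3 = -3*u^2*v has shape L^2 M (L != M), so D-series; mu = 7 gives D_7. The Hessian of g at 0 is [[2, 0], [0, 0]] with rank 1, so corank 1. A Groebner basis of the Jacobian ideal J(g) in C{u,v} is {v^6, u}; counting standard monomials gives mu = 6. Corank 1: A-series; mu = 6 gives A_6. f is D_7 but g is A_6, hence not right-equivalent.

No.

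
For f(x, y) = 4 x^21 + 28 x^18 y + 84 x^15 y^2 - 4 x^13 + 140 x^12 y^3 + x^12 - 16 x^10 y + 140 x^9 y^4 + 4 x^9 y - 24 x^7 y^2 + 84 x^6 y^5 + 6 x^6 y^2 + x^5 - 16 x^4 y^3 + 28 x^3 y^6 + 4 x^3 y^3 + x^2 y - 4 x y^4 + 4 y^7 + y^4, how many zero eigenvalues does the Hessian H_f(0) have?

The Hessian at 0 is [[0, 0], [0, 0]] of rank 0; hence corank 2.

2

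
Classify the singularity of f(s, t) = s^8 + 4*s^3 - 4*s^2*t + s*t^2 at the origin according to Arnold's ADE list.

D_{9}

The Hessian of f at 0 has rank 0. Corank 2; j^3 = s*(2*s - t)^2 has shape L^2 M (L != M), so D-series; mu = 9 gives D_9.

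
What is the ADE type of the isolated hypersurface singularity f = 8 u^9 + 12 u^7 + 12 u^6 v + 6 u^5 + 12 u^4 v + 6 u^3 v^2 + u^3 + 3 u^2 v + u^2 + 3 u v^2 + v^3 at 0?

The Hessian of f at 0 has rank 1. Corank 1: A-series; mu = 2 gives A_2.

A_2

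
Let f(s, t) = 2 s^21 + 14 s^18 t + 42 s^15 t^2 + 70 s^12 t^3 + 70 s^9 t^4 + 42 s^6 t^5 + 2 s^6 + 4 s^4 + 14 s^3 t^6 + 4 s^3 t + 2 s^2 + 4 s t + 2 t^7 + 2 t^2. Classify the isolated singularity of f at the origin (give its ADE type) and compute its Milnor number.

Type A_{6}, Milnor number mu = 6.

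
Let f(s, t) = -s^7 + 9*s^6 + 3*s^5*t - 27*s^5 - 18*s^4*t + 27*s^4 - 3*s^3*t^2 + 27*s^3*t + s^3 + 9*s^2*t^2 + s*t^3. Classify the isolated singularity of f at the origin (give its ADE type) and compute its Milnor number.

The Hessian of f at 0 has rank 0. Corank 2; j^3 = s^3 is a perfect cube, so E-series; the 4-jet and mu = 7 give E_7.

Type E_7, Milnor number mu = 7.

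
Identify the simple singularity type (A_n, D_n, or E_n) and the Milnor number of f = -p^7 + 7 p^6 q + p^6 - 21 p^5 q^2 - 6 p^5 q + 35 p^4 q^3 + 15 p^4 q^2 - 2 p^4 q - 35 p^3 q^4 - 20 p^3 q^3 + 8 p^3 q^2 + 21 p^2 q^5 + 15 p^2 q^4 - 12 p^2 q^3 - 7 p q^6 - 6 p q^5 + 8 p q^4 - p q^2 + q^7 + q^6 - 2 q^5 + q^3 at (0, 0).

Type D_{7}, Milnor number mu = 7.

The Hessian of f at 0 is [[0, 0], [0, 0]] with rank 0, so corank 2. A Groebner basis of the Jacobian ideal J(f) in C{p,q} is {p^4 + p*q - q^2, p^2*q + q^2/6, p*q^2, q^3}; counting standard monomials gives mu = 7. Corank 2; j^3 = -q^2*(p - q) has shape L^2 M (L != M), so D-series; mu = 7 gives D_7.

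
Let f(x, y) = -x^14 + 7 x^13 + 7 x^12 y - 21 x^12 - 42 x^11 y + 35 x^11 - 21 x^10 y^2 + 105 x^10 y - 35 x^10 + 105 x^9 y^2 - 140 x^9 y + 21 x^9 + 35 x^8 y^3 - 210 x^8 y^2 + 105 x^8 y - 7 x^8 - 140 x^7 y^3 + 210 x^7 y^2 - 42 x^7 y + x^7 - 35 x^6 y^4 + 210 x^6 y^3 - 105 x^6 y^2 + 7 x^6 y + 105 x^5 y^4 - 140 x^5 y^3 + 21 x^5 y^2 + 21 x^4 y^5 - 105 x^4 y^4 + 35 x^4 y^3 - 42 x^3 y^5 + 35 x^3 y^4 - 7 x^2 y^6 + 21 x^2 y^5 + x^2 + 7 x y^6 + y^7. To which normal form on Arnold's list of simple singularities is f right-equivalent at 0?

The Hessian of f at 0 is [[2, 0], [0, 0]] with rank 1, so corank 1. A Groebner basis of the Jacobian ideal J(f) in C{x,y} is {y^6, x}; counting standard monomials gives mu = 6. Corank 1: A-series; mu = 6 gives A_6.

A_6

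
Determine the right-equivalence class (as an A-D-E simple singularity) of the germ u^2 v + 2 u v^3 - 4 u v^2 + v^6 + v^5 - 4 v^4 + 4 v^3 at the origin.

D_7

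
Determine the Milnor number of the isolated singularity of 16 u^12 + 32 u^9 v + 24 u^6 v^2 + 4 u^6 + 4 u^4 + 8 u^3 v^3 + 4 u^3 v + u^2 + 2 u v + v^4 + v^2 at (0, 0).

The Hessian of f at 0 is [[2, 2], [2, 2]] with rank 1, so corank 1. A Groebner basis of the Jacobian ideal J(f) in C{u,v} is {v^3, u + v}; counting standard monomials gives mu = 3. Corank 1: A-series; mu = 3 gives A_3.

3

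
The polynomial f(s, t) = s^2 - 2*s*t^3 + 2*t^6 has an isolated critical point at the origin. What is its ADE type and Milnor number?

Type A5, Milnor number mu = 5.

The Hessian of f at 0 is [[2, 0], [0, 0]] with rank 1, so corank 1. A Groebner basis of the Jacobian ideal J(f) in C{s,t} is {s*t^2, -s + t^3, s^2}; counting standard monomials gives mu = 5. Corank 1: A-series; mu = 5 gives A_5.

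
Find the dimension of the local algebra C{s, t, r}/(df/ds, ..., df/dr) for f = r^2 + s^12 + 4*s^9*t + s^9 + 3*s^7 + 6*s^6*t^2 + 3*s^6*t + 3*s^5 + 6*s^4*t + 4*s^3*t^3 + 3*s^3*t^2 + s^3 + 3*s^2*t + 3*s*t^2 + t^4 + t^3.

6

The Hessian of f at 0 has rank 1. Corank 2; j^3 = (s + t)^3 is a perfect cube, so E-series; the 4-jet and mu = 6 give E_6.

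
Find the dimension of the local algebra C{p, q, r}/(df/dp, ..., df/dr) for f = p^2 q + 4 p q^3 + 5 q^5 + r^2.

The Hessian of f at 0 is [[0, 0, 0], [0, 0, 0], [0, 0, 2]] with rank 1, so corank 2. A Groebner basis of the Jacobian ideal J(f) in C{p,q,r} is {p^3, p^2*q, -2*p^2 + p*q^2, p*q/2 + q^3, r}; counting standard monomials gives mu = 6. Corank 2; j^3 = p^2*q has shape L^2 M (L != M), so D-series; mu = 6 gives D_6.

6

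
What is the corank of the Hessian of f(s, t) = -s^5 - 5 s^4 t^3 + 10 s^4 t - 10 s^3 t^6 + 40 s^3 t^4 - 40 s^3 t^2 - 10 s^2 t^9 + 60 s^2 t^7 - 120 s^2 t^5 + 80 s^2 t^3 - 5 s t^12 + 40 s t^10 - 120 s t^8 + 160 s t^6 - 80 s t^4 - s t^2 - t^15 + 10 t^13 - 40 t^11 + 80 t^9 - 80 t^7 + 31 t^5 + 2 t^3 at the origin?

The Hessian at 0 is [[0, 0], [0, 0]] of rank 0; hence corank 2.

2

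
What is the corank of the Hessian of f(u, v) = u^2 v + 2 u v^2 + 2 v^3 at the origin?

Hessian at 0 has rank 0.

2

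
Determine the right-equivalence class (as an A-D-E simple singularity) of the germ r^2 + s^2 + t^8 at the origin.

A_7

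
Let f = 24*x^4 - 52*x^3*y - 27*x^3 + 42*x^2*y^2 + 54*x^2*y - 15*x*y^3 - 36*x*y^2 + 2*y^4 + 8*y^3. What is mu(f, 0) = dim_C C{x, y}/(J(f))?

The Hessian of f at 0 has rank 0. Corank 2; j^3 = -(3*x - 2*y)^3 is a perfect cube, so E-series; the 4-jet and mu = 7 give E_7.

7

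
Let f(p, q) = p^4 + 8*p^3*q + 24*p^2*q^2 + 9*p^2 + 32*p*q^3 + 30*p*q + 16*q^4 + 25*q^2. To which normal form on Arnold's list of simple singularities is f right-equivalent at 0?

A3

The Hessian of f at 0 has rank 1. Corank 1: A-series; mu = 3 gives A_3.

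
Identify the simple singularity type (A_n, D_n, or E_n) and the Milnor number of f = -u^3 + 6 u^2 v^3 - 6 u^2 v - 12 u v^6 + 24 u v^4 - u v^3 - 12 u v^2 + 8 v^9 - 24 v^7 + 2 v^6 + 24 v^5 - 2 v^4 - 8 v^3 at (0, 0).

Type E_{7}, Milnor number mu = 7.

The Hessian of f at 0 is [[0, 0], [0, 0]] with rank 0, so corank 2. A Groebner basis of the Jacobian ideal J(f) in C{u,v} is {u^3 + 6*u^2*v + 48*u^2 + 192*u*v + 192*v^2, -6*u^2 + u*v^2 - 24*u*v - 24*v^2, 3*u^2 + 12*u*v + v^3 + 12*v^2}; counting standard monomials gives mu = 7. Corank 2; j^3 = -(u + 2*v)^3 is a perfect cube, so E-series; the 4-jet and mu = 7 give E_7.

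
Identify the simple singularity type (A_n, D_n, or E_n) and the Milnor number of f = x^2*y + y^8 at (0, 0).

Type D_{9}, Milnor number mu = 9.

The Hessian of f at 0 has rank 0. Corank 2; j^3 = x^2*y has shape L^2 M (L != M), so D-series; mu = 9 gives D_9.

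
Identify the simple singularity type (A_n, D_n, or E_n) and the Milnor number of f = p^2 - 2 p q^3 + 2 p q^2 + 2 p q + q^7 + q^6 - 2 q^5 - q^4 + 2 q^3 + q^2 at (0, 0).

The Hessian of f at 0 has rank 1. Corank 1: A-series; mu = 6 gives A_6.

Type A_6, Milnor number mu = 6.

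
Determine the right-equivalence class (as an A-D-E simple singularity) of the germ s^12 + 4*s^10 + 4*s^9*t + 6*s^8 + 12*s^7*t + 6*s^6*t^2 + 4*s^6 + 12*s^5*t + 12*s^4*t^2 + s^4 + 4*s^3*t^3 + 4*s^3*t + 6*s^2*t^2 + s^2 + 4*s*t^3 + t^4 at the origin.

The Hessian of f at 0 has rank 1. Corank 1: A-series; mu = 3 gives A_3.

A3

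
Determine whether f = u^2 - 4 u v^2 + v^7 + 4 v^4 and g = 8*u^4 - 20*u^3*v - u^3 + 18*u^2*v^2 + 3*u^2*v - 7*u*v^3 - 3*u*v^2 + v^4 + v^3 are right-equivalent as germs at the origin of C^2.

No.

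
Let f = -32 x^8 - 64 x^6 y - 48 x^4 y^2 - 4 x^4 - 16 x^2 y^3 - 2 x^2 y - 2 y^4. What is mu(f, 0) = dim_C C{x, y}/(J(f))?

The Hessian of f at 0 has rank 0. Corank 2; j^3 = -2*x^2*y has shape L^2 M (L != M), so D-series; mu = 5 gives D_5.

5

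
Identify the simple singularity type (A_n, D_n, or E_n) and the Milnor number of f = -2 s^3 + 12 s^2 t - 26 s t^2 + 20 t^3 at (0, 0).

Type D_{4}, Milnor number mu = 4.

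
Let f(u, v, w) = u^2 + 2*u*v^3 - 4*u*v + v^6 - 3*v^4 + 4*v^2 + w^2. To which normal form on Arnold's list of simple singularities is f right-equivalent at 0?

The Hessian of f at 0 has rank 2. Corank 1: A-series; mu = 3 gives A_3.

A_{3}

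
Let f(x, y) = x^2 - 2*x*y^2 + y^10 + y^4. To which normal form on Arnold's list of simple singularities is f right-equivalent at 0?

A_9

The Hessian of f at 0 has rank 1. Corank 1: A-series; mu = 9 gives A_9.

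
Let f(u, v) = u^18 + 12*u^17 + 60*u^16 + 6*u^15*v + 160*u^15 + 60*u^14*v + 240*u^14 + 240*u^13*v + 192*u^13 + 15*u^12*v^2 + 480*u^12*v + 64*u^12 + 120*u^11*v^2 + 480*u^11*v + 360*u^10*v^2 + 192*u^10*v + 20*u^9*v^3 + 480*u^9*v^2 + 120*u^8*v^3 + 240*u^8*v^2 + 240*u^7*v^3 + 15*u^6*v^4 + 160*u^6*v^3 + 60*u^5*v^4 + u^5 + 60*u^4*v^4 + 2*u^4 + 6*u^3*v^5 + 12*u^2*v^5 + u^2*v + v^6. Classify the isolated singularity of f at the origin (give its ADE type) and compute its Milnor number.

Type D_7, Milnor number mu = 7.

The Hessian of f at 0 is [[0, 0], [0, 0]] with rank 0, so corank 2. A Groebner basis of the Jacobian ideal J(f) in C{u,v} is {u^2/6 + v^5, u^3, u*v}; counting standard monomials gives mu = 7. Corank 2; j^3 = u^2*v has shape L^2 M (L != M), so D-series; mu = 7 gives D_7.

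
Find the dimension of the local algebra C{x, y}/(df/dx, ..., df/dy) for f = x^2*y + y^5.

The Hessian of f at 0 is [[0, 0], [0, 0]] with rank 0, so corank 2. A Groebner basis of the Jacobian ideal J(f) in C{x,y} is {x^2/5 + y^4, x^3, x*y}; counting standard monomials gives mu = 6. Corank 2; j^3 = x^2*y has shape L^2 M (L != M), so D-series; mu = 6 gives D_6.

6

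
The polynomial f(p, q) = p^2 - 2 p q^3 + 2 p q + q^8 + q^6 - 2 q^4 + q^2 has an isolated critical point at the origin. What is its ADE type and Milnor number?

The Hessian of f at 0 has rank 1. Corank 1: A-series; mu = 7 gives A_7.

Type A7, Milnor number mu = 7.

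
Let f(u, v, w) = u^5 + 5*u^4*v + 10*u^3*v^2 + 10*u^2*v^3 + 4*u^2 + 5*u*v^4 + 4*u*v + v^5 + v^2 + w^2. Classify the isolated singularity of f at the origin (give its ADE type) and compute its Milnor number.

The Hessian of f at 0 is [[8, 4, 0], [4, 2, 0], [0, 0, 2]] with rank 2, so corank 1. A Groebner basis of the Jacobian ideal J(f) in C{u,v,w} is {v^4, u + v/2, w}; counting standard monomials gives mu = 4. Corank 1: A-series; mu = 4 gives A_4.

Type A_{4}, Milnor number mu = 4.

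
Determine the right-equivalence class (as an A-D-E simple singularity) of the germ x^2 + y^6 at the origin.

The Hessian of f at 0 is [[2, 0], [0, 0]] with rank 1, so corank 1. A Groebner basis of the Jacobian ideal J(f) in C{x,y} is {y^5, x}; counting standard monomials gives mu = 5. Corank 1: A-series; mu = 5 gives A_5.

A_{5}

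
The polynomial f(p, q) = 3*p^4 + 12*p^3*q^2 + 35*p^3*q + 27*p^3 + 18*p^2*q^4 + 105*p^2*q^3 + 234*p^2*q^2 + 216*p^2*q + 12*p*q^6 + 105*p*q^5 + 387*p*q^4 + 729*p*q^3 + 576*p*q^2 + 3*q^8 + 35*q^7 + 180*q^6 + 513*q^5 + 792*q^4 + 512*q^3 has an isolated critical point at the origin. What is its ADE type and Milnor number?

Type E7, Milnor number mu = 7.

The Hessian of f at 0 has rank 0. Corank 2; j^3 = (3*p + 8*q)^3 is a perfect cube, so E-series; the 4-jet and mu = 7 give E_7.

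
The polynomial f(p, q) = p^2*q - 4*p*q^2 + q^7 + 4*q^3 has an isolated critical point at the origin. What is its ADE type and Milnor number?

Type D_8, Milnor number mu = 8.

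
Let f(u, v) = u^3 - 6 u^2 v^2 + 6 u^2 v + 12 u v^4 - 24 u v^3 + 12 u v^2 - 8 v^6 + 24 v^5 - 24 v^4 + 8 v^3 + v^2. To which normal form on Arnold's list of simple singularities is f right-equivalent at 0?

The Hessian of f at 0 has rank 1. Corank 1: A-series; mu = 2 gives A_2.

A_{2}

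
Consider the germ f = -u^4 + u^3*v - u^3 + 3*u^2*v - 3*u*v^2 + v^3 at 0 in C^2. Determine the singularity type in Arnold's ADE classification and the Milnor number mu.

Type E_7, Milnor number mu = 7.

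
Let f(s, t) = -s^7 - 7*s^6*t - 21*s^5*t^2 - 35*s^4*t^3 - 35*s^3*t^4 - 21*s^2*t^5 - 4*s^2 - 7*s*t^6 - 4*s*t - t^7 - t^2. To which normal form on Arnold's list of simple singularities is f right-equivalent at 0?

A_{6}

The Hessian of f at 0 has rank 1. Corank 1: A-series; mu = 6 gives A_6.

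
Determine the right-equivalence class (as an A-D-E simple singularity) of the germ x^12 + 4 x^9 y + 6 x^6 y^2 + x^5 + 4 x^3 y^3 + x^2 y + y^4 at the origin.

D_{5}

The Hessian of f at 0 has rank 0. Corank 2; j^3 = x^2*y has shape L^2 M (L != M), so D-series; mu = 5 gives D_5.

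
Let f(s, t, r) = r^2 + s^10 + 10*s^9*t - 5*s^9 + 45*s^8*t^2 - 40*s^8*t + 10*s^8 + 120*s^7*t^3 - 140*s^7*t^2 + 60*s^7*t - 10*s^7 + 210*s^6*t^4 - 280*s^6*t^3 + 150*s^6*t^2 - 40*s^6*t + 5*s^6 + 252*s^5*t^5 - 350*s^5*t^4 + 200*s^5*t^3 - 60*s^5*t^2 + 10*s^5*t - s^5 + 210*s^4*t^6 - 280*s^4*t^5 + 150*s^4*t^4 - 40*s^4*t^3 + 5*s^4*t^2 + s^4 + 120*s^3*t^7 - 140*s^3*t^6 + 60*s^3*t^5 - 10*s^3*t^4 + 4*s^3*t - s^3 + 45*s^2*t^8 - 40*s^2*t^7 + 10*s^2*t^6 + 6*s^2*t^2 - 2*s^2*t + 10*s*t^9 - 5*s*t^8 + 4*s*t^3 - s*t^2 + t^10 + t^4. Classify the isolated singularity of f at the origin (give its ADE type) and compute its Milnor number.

Type D_{6}, Milnor number mu = 6.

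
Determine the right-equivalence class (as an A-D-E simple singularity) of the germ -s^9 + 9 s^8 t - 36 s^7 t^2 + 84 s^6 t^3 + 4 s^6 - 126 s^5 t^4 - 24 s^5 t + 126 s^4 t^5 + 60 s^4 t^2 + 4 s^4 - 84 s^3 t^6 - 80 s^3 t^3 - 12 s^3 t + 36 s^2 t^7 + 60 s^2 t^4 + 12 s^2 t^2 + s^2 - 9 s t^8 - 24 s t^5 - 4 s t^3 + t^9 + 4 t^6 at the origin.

A8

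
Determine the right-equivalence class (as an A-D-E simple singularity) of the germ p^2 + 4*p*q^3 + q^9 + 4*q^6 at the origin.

The Hessian of f at 0 is [[2, 0], [0, 0]] with rank 1, so corank 1. A Groebner basis of the Jacobian ideal J(f) in C{p,q} is {p^2*q^2, p^3, p/2 + q^3}; counting standard monomials gives mu = 8. Corank 1: A-series; mu = 8 gives A_8.

A_{8}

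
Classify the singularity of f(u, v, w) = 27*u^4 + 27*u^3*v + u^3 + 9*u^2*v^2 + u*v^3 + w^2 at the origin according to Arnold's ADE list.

The Hessian of f at 0 is [[0, 0, 0], [0, 0, 0], [0, 0, 2]] with rank 1, so corank 2. A Groebner basis of the Jacobian ideal J(f) in C{u,v,w} is {u^2/3 + v^4 + v^3/9, u^3, u^2*v - u^2/9 - v^3/27, 2*u^2/3 + u*v^2 + 2*v^3/9, w}; counting standard monomials gives mu = 7. Corank 2; j^3 = u^3 is a perfect cube, so E-series; the 4-jet and mu = 7 give E_7.

E_{7}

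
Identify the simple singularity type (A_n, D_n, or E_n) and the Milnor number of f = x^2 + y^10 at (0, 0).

Type A_9, Milnor number mu = 9.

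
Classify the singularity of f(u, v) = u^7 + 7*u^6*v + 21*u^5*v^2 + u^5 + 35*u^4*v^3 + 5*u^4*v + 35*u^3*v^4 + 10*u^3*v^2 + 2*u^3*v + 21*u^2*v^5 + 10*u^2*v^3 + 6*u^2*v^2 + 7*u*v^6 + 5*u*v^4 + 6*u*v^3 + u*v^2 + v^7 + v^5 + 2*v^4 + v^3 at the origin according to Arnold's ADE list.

The Hessian of f at 0 is [[0, 0], [0, 0]] with rank 0, so corank 2. A Groebner basis of the Jacobian ideal J(f) in C{u,v} is {u*v^3, v^4, u^3 - 3*u*v^2 + u*v + 19*v^3 - 2*v^2, u^2*v + 2*u*v^2 - 6*v^3 + v^2}; counting standard monomials gives mu = 8. Corank 2; j^3 = v^2*(u + v) has shape L^2 M (L != M), so D-series; mu = 8 gives D_8.

D_{8}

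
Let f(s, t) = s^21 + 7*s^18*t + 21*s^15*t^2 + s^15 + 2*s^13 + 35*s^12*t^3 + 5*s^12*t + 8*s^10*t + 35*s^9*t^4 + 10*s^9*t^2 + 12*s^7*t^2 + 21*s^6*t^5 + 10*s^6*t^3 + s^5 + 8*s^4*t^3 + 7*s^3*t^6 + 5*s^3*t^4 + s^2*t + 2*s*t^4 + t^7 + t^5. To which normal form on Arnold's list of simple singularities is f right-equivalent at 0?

D_6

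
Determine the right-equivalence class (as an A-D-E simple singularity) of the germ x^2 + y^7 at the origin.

A6

The Hessian of f at 0 is [[2, 0], [0, 0]] with rank 1, so corank 1. A Groebner basis of the Jacobian ideal J(f) in C{x,y} is {y^6, x}; counting standard monomials gives mu = 6. Corank 1: A-series; mu = 6 gives A_6.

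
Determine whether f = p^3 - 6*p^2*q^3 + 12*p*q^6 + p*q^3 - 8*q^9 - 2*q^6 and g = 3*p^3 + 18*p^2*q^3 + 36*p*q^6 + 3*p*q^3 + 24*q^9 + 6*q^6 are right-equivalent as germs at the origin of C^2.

The Hessian of f at 0 has rank 0. Corank 2; j^3 = p^3 is a perfect cube, so E-series; the 4-jet and mu = 7 give E_7. The Hessian of g at 0 has rank 0. Corank 2; j^3 = 3*p^3 is a perfect cube, so E-series; the 4-jet and mu = 7 give E_7. Both have type E_7, hence right-equivalent.

Yes.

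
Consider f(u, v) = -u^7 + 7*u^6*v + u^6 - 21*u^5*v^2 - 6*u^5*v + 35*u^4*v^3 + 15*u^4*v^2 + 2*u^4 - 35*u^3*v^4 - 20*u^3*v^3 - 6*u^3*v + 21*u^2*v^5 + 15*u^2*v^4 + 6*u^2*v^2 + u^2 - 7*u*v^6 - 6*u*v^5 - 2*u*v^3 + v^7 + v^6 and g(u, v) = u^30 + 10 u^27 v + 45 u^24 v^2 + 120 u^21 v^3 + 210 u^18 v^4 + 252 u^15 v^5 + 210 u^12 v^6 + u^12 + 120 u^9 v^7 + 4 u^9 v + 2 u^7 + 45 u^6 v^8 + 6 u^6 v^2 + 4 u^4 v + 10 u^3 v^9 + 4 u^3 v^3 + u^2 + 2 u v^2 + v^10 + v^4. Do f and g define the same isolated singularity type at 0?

No.

The Hessian of f at 0 has rank 1. Corank 1: A-series; mu = 6 gives A_6. The Hessian of g at 0 has rank 1. Corank 1: A-series; mu = 9 gives A_9. f is A_6 but g is A_9, hence not right-equivalent.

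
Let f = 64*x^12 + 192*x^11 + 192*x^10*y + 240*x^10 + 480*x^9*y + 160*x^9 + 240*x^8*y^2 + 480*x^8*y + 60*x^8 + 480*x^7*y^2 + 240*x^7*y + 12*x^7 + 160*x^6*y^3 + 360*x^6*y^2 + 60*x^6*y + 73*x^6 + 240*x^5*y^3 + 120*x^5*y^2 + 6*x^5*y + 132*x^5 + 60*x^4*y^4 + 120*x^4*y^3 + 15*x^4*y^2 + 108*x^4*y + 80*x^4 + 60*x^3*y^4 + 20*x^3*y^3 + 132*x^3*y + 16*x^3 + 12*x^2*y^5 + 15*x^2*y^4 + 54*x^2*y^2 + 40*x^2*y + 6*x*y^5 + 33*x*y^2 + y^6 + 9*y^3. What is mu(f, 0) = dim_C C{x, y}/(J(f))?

7

The Hessian of f at 0 has rank 0. Corank 2; j^3 = (x + y)*(4*x + 3*y)^2 has shape L^2 M (L != M), so D-series; mu = 7 gives D_7.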